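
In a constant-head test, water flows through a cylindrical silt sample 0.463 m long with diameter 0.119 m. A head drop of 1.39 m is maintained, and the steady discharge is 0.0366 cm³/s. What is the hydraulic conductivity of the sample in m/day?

Cross-sectional area A = π·(d/2)² = π × (0.119/2)² = 0.01112 m².
Convert discharge: 0.0366 cm³/s = 3.660e-08 m³/s.
Darcy's law rearranged: K = Q·L / (A·Δh) = 3.660e-08 × 0.463 / (0.01112 × 1.39) = 1.096e-06 m/s = 0.09471 m/day.

0.0947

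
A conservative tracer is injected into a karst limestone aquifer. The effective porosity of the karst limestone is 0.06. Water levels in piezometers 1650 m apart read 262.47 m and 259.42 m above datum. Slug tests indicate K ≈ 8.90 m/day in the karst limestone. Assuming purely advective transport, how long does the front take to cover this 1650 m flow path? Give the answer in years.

Hydraulic gradient i = (262.47 − 259.42) / 1650 = 3.05 / 1650 = 0.001848.
Darcy flux q = K · i = 8.900 × 0.001848 = 0.01645 m/day.
Seepage velocity v = q / n_e = 0.01645 / 0.06 = 0.2742 m/day.
Travel time t = L / v = 1650 / 0.2742 = 6018 days = 16.48 years.

16.5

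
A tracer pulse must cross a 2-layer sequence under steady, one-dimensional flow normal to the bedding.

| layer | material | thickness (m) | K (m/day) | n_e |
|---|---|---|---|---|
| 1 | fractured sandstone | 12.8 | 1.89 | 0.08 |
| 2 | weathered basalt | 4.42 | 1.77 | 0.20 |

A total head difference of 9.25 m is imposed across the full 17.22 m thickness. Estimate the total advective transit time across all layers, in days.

1.91

With flow normal to the layers, continuity requires the same specific discharge q through every layer.
Σ(b_i/K_i) = 12.8/1.89 + 4.42/1.77 = 9.270 d.
q = Δh / Σ(b_i/K_i) = 9.25 / 9.270 = 0.9979 m/day.
In each layer the seepage velocity is v_i = q/n_i, so the layer transit time is t_i = b_i·n_i / q:
  layer 1 (fractured sandstone): t_1 = 12.8 × 0.08 / 0.9979 = 1.026 d
  layer 2 (weathered basalt): t_2 = 4.42 × 0.20 / 0.9979 = 0.8859 d
Total t = Σ t_i = 1.912 days.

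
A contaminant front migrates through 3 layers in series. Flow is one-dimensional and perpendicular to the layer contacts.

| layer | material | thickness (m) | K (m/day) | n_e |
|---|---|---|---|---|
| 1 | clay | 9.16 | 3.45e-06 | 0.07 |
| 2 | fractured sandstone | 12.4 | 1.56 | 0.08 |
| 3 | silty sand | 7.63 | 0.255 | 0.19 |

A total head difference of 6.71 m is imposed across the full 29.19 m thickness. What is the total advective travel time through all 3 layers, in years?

3340

With flow normal to the layers, continuity requires the same specific discharge q through every layer.
Σ(b_i/K_i) = 9.16/3.45e-06 + 12.4/1.56 + 7.63/0.255 = 2.655e+06 d.
q = Δh / Σ(b_i/K_i) = 6.71 / 2.655e+06 = 2.527e-06 m/day.
In each layer the seepage velocity is v_i = q/n_i, so the layer transit time is t_i = b_i·n_i / q:
  layer 1 (clay): t_1 = 9.16 × 0.07 / 2.527e-06 = 2.537e+05 d
  layer 2 (fractured sandstone): t_2 = 12.4 × 0.08 / 2.527e-06 = 3.925e+05 d
  layer 3 (silty sand): t_3 = 7.63 × 0.19 / 2.527e-06 = 5.736e+05 d
Total t = Σ t_i = 1.220e+06 days = 3340 years.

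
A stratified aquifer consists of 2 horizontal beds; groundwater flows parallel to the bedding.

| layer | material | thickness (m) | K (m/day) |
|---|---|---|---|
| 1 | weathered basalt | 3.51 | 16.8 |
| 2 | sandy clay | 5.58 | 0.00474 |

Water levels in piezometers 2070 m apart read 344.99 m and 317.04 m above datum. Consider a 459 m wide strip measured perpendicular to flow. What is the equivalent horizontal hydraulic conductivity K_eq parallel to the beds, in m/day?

6.49

Flow is parallel to layering, so each bed carries its own Darcy discharge and the transmissivities add.
Σ(K_i·b_i) = 16.8×3.51 + 0.00474×5.58 = 58.99 m²/day.
Total thickness b = 9.090 m, so K_eq = Σ(K_i·b_i)/b = 6.490 m/day.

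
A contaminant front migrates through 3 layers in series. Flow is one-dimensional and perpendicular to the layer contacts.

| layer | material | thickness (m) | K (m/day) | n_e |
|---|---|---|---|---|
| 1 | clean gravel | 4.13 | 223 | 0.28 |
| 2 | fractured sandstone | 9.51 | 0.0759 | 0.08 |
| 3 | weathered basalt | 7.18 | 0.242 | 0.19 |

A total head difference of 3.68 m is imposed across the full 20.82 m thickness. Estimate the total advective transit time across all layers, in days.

138

With flow normal to the layers, continuity requires the same specific discharge q through every layer.
Σ(b_i/K_i) = 4.13/223 + 9.51/0.0759 + 7.18/0.242 = 155.0 d.
q = Δh / Σ(b_i/K_i) = 3.68 / 155.0 = 0.02374 m/day.
In each layer the seepage velocity is v_i = q/n_i, so the layer transit time is t_i = b_i·n_i / q:
  layer 1 (clean gravel): t_1 = 4.13 × 0.28 / 0.02374 = 48.70 d
  layer 2 (fractured sandstone): t_2 = 9.51 × 0.08 / 0.02374 = 32.04 d
  layer 3 (weathered basalt): t_3 = 7.18 × 0.19 / 0.02374 = 57.45 d
Total t = Σ t_i = 138.2 days.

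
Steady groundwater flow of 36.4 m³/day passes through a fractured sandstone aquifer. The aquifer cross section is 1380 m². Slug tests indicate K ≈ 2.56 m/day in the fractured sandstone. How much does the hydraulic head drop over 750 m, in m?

7.73

From Q = K·A·i, i = Q / (K·A) = 36.4 / (2.560 × 1380) = 0.01030.
Head loss Δh = i · L = 0.01030 × 750 = 7.728 m.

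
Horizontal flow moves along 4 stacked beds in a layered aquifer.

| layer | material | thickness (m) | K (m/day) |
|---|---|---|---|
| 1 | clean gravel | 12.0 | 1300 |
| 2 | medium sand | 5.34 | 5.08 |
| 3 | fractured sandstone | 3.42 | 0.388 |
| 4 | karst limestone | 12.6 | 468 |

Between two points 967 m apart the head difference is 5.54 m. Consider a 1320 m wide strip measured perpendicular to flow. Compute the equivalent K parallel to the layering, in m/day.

645

Flow is parallel to layering, so each bed carries its own Darcy discharge and the transmissivities add.
Σ(K_i·b_i) = 1300×12.0 + 5.08×5.34 + 0.388×3.42 + 468×12.6 = 21525 m²/day.
Total thickness b = 33.36 m, so K_eq = Σ(K_i·b_i)/b = 645.2 m/day.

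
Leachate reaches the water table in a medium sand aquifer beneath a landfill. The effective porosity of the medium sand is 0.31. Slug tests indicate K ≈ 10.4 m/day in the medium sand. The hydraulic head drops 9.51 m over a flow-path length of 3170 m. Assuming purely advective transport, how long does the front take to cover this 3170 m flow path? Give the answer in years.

86.2

Hydraulic gradient i = Δh / L = 9.51 / 3170 = 0.003000.
Darcy flux q = K · i = 10.40 × 0.003000 = 0.03120 m/day.
Seepage velocity v = q / n_e = 0.03120 / 0.31 = 0.1006 m/day.
Travel time t = L / v = 3170 / 0.1006 = 31497 days = 86.23 years.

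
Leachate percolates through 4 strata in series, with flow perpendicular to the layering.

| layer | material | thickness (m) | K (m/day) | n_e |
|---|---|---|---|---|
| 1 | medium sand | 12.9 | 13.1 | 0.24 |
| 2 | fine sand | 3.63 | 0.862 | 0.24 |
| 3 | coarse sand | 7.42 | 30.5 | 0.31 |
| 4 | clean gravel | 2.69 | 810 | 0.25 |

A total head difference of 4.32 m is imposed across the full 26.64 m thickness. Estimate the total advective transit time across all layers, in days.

With flow normal to the layers, continuity requires the same specific discharge q through every layer.
Σ(b_i/K_i) = 12.9/13.1 + 3.63/0.862 + 7.42/30.5 + 2.69/810 = 5.442 d.
q = Δh / Σ(b_i/K_i) = 4.32 / 5.442 = 0.7938 m/day.
In each layer the seepage velocity is v_i = q/n_i, so the layer transit time is t_i = b_i·n_i / q:
  layer 1 (medium sand): t_1 = 12.9 × 0.24 / 0.7938 = 3.900 d
  layer 2 (fine sand): t_2 = 3.63 × 0.24 / 0.7938 = 1.098 d
  layer 3 (coarse sand): t_3 = 7.42 × 0.31 / 0.7938 = 2.898 d
  layer 4 (clean gravel): t_4 = 2.69 × 0.25 / 0.7938 = 0.8472 d
Total t = Σ t_i = 8.743 days.

8.74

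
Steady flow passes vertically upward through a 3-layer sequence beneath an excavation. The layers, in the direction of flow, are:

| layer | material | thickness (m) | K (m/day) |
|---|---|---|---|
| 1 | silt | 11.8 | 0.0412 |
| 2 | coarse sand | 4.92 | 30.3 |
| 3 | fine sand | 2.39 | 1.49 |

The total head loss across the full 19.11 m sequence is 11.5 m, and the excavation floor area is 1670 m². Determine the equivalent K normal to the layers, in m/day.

Flow is perpendicular to layering, so the layers act in series and the equivalent K is the thickness-weighted harmonic mean.
Total thickness L = 11.8 + 4.92 + 2.39 = 19.11 m.
Σ(b_i/K_i) = 11.8/0.0412 + 4.92/30.3 + 2.39/1.49 = 288.2 d.
K_eq = L / Σ(b_i/K_i) = 19.11 / 288.2 = 0.06631 m/day.

0.0663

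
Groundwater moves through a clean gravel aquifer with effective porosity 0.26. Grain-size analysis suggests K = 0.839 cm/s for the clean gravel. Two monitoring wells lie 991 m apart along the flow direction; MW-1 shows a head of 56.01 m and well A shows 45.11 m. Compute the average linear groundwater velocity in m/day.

Convert K: 0.839 cm/s × 864 = 724.9 m/day.
Hydraulic gradient i = (56.01 − 45.11) / 991 = 10.9 / 991 = 0.01100.
Darcy flux q = K · i = 724.9 × 0.01100 = 7.973 m/day.
Seepage velocity v = q / n_e = 7.973 / 0.26 = 30.67 m/day.

30.7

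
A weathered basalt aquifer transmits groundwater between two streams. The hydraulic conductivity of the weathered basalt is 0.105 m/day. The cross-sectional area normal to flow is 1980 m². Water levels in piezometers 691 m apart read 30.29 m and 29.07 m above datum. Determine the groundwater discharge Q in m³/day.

0.367

Hydraulic gradient i = (30.29 − 29.07) / 691 = 1.22 / 691 = 0.001766.
Darcy's law: Q = K · A · i = 0.1050 × 1980 × 0.001766 = 0.3671 m³/day.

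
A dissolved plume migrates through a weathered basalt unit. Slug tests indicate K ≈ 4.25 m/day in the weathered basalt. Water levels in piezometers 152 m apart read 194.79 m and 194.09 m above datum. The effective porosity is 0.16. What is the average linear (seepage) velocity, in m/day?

0.122

Hydraulic gradient i = (194.79 − 194.09) / 152 = 0.7 / 152 = 0.004605.
Darcy flux q = K · i = 4.250 × 0.004605 = 0.01957 m/day.
Seepage velocity v = q / n_e = 0.01957 / 0.16 = 0.1223 m/day.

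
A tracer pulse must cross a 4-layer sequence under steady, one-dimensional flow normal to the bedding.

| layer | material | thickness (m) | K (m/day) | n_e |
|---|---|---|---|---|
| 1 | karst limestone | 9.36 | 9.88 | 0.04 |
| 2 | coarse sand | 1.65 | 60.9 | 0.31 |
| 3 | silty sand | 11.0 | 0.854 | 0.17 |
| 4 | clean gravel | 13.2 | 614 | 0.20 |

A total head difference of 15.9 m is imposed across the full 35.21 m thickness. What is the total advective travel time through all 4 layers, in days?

4.71

With flow normal to the layers, continuity requires the same specific discharge q through every layer.
Σ(b_i/K_i) = 9.36/9.88 + 1.65/60.9 + 11.0/0.854 + 13.2/614 = 13.88 d.
q = Δh / Σ(b_i/K_i) = 15.9 / 13.88 = 1.146 m/day.
In each layer the seepage velocity is v_i = q/n_i, so the layer transit time is t_i = b_i·n_i / q:
  layer 1 (karst limestone): t_1 = 9.36 × 0.04 / 1.146 = 0.3268 d
  layer 2 (coarse sand): t_2 = 1.65 × 0.31 / 1.146 = 0.4464 d
  layer 3 (silty sand): t_3 = 11.0 × 0.17 / 1.146 = 1.632 d
  layer 4 (clean gravel): t_4 = 13.2 × 0.20 / 1.146 = 2.304 d
Total t = Σ t_i = 4.709 days.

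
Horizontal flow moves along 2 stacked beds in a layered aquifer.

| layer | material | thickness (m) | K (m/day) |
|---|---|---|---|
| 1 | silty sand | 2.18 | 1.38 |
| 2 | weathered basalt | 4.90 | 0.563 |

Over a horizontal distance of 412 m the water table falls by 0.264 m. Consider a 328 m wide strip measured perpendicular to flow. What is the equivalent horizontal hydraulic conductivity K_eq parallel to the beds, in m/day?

0.815

Flow is parallel to layering, so each bed carries its own Darcy discharge and the transmissivities add.
Σ(K_i·b_i) = 1.38×2.18 + 0.563×4.90 = 5.767 m²/day.
Total thickness b = 7.080 m, so K_eq = Σ(K_i·b_i)/b = 0.8146 m/day.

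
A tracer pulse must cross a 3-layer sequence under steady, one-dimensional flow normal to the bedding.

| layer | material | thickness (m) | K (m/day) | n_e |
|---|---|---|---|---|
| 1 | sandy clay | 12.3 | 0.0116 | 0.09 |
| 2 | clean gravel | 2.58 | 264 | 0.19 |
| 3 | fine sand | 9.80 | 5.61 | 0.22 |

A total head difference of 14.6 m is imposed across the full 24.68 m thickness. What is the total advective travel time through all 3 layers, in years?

With flow normal to the layers, continuity requires the same specific discharge q through every layer.
Σ(b_i/K_i) = 12.3/0.0116 + 2.58/264 + 9.80/5.61 = 1062 d.
q = Δh / Σ(b_i/K_i) = 14.6 / 1062 = 0.01375 m/day.
In each layer the seepage velocity is v_i = q/n_i, so the layer transit time is t_i = b_i·n_i / q:
  layer 1 (sandy clay): t_1 = 12.3 × 0.09 / 0.01375 = 80.53 d
  layer 2 (clean gravel): t_2 = 2.58 × 0.19 / 0.01375 = 35.66 d
  layer 3 (fine sand): t_3 = 9.80 × 0.22 / 0.01375 = 156.8 d
Total t = Σ t_i = 273.0 days = 0.7475 years.

0.748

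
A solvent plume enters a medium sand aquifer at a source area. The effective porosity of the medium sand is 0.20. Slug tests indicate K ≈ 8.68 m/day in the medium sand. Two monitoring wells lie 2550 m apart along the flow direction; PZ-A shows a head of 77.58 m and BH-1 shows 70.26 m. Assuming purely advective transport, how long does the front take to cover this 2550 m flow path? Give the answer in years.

Hydraulic gradient i = (77.58 − 70.26) / 2550 = 7.32 / 2550 = 0.002871.
Darcy flux q = K · i = 8.680 × 0.002871 = 0.02492 m/day.
Seepage velocity v = q / n_e = 0.02492 / 0.20 = 0.1246 m/day.
Travel time t = L / v = 2550 / 0.1246 = 20468 days = 56.04 years.

56.0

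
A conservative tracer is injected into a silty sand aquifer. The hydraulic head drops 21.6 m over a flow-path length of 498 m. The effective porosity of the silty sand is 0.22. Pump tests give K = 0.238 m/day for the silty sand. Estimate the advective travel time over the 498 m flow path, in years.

Hydraulic gradient i = Δh / L = 21.6 / 498 = 0.04337.
Darcy flux q = K · i = 0.2380 × 0.04337 = 0.01032 m/day.
Seepage velocity v = q / n_e = 0.01032 / 0.22 = 0.04692 m/day.
Travel time t = L / v = 498 / 0.04692 = 10613 days = 29.06 years.

29.1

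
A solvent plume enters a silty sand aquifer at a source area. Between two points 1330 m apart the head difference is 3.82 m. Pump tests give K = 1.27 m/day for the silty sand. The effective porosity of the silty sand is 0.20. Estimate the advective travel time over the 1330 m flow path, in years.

Hydraulic gradient i = Δh / L = 3.82 / 1330 = 0.002872.
Darcy flux q = K · i = 1.270 × 0.002872 = 0.003648 m/day.
Seepage velocity v = q / n_e = 0.003648 / 0.20 = 0.01824 m/day.
Travel time t = L / v = 1330 / 0.01824 = 72923 days = 199.7 years.

200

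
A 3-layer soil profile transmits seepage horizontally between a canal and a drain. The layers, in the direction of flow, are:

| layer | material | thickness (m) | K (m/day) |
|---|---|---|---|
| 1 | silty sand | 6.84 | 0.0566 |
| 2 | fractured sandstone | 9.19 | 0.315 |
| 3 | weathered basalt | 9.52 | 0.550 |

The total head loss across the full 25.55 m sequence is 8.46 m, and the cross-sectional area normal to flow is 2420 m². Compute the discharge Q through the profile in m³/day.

122

Flow is perpendicular to layering, so the layers act in series and the equivalent K is the thickness-weighted harmonic mean.
Total thickness L = 6.84 + 9.19 + 9.52 = 25.55 m.
Σ(b_i/K_i) = 6.84/0.0566 + 9.19/0.315 + 9.52/0.550 = 167.3 d.
K_eq = L / Σ(b_i/K_i) = 25.55 / 167.3 = 0.1527 m/day.
Q = K_eq · A · (Δh/L) = 0.1527 × 2420 × (8.46/25.55) = 122.4 m³/day.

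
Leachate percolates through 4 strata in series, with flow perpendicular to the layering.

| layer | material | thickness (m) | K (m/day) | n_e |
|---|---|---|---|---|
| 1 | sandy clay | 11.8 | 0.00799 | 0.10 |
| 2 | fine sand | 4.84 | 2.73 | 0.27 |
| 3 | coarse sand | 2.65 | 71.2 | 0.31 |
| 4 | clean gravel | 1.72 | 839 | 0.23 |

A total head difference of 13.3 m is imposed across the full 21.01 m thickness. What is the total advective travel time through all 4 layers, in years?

1.13

With flow normal to the layers, continuity requires the same specific discharge q through every layer.
Σ(b_i/K_i) = 11.8/0.00799 + 4.84/2.73 + 2.65/71.2 + 1.72/839 = 1479 d.
q = Δh / Σ(b_i/K_i) = 13.3 / 1479 = 0.008995 m/day.
In each layer the seepage velocity is v_i = q/n_i, so the layer transit time is t_i = b_i·n_i / q:
  layer 1 (sandy clay): t_1 = 11.8 × 0.10 / 0.008995 = 131.2 d
  layer 2 (fine sand): t_2 = 4.84 × 0.27 / 0.008995 = 145.3 d
  layer 3 (coarse sand): t_3 = 2.65 × 0.31 / 0.008995 = 91.33 d
  layer 4 (clean gravel): t_4 = 1.72 × 0.23 / 0.008995 = 43.98 d
Total t = Σ t_i = 411.8 days = 1.127 years.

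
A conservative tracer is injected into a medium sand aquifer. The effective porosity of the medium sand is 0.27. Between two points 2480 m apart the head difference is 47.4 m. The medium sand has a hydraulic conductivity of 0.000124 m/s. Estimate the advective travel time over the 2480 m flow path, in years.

8.95

Convert K: 0.000124 m/s × 86400 = 10.71 m/day.
Hydraulic gradient i = Δh / L = 47.4 / 2480 = 0.01911.
Darcy flux q = K · i = 10.71 × 0.01911 = 0.2048 m/day.
Seepage velocity v = q / n_e = 0.2048 / 0.27 = 0.7584 m/day.
Travel time t = L / v = 2480 / 0.7584 = 3270 days = 8.953 years.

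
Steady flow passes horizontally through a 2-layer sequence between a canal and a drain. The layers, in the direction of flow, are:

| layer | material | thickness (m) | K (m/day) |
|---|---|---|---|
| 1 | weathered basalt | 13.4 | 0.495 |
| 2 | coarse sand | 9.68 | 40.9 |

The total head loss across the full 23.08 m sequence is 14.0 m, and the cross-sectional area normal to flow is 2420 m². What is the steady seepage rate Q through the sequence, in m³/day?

Flow is perpendicular to layering, so the layers act in series and the equivalent K is the thickness-weighted harmonic mean.
Total thickness L = 13.4 + 9.68 = 23.08 m.
Σ(b_i/K_i) = 13.4/0.495 + 9.68/40.9 = 27.31 d.
K_eq = L / Σ(b_i/K_i) = 23.08 / 27.31 = 0.8452 m/day.
Q = K_eq · A · (Δh/L) = 0.8452 × 2420 × (14.0/23.08) = 1241 m³/day.

1240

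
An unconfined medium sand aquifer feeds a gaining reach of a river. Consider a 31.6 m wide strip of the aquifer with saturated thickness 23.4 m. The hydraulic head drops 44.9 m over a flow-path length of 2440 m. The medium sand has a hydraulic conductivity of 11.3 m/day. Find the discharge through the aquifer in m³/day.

154

Cross-sectional area A = 31.6 × 23.4 = 739.4 m².
Hydraulic gradient i = Δh / L = 44.9 / 2440 = 0.01840.
Darcy's law: Q = K · A · i = 11.30 × 739.4 × 0.01840 = 153.8 m³/day.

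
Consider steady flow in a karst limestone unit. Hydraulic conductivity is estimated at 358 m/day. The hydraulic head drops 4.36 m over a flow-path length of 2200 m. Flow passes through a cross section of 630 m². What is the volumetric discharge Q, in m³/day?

447

Hydraulic gradient i = Δh / L = 4.36 / 2200 = 0.001982.
Darcy's law: Q = K · A · i = 358.0 × 630.0 × 0.001982 = 447.0 m³/day.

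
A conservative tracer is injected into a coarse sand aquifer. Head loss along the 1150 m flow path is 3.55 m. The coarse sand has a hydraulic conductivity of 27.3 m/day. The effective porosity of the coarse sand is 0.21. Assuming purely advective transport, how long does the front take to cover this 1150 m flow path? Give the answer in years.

7.85

Hydraulic gradient i = Δh / L = 3.55 / 1150 = 0.003087.
Darcy flux q = K · i = 27.30 × 0.003087 = 0.08427 m/day.
Seepage velocity v = q / n_e = 0.08427 / 0.21 = 0.4013 m/day.
Travel time t = L / v = 1150 / 0.4013 = 2866 days = 7.846 years.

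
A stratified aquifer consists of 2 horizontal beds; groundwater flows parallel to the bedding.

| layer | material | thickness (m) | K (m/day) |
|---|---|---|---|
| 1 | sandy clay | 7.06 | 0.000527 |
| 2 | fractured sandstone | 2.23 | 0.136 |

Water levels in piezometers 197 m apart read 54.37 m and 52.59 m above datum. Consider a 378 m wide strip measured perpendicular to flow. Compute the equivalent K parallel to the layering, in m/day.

0.0330

Flow is parallel to layering, so each bed carries its own Darcy discharge and the transmissivities add.
Σ(K_i·b_i) = 0.000527×7.06 + 0.136×2.23 = 0.3070 m²/day.
Total thickness b = 9.290 m, so K_eq = Σ(K_i·b_i)/b = 0.03305 m/day.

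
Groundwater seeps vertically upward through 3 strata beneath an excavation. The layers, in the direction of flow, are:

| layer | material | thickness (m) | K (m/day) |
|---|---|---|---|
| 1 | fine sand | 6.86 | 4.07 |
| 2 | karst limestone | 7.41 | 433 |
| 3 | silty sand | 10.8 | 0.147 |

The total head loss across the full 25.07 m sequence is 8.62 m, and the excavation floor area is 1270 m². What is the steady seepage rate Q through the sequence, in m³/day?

Flow is perpendicular to layering, so the layers act in series and the equivalent K is the thickness-weighted harmonic mean.
Total thickness L = 6.86 + 7.41 + 10.8 = 25.07 m.
Σ(b_i/K_i) = 6.86/4.07 + 7.41/433 + 10.8/0.147 = 75.17 d.
K_eq = L / Σ(b_i/K_i) = 25.07 / 75.17 = 0.3335 m/day.
Q = K_eq · A · (Δh/L) = 0.3335 × 1270 × (8.62/25.07) = 145.6 m³/day.

146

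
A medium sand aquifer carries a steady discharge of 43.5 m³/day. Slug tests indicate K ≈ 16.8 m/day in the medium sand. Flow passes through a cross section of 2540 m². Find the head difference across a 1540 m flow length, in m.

From Q = K·A·i, i = Q / (K·A) = 43.5 / (16.80 × 2540) = 0.001019.
Head loss Δh = i · L = 0.001019 × 1540 = 1.570 m.

1.57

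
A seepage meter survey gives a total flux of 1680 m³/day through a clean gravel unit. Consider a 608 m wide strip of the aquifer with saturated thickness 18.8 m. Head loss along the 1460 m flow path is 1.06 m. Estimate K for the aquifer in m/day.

Cross-sectional area A = 608 × 18.8 = 11430 m².
Hydraulic gradient i = Δh / L = 1.06 / 1460 = 0.0007260.
From Q = K·A·i, K = Q / (A·i) = 1680 / (11430 × 0.0007260) = 202.4 m/day.

202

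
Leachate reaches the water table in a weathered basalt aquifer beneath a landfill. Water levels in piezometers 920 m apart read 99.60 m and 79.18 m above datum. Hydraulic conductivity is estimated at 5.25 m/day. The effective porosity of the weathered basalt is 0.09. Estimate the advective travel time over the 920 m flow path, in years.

Hydraulic gradient i = (99.60 − 79.18) / 920 = 20.42 / 920 = 0.02220.
Darcy flux q = K · i = 5.250 × 0.02220 = 0.1165 m/day.
Seepage velocity v = q / n_e = 0.1165 / 0.09 = 1.295 m/day.
Travel time t = L / v = 920 / 1.295 = 710.6 days = 1.945 years.

1.95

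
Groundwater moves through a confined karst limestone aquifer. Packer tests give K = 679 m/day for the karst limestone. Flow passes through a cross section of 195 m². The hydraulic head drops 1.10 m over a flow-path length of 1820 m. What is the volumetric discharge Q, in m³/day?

80.0

Hydraulic gradient i = Δh / L = 1.10 / 1820 = 0.0006044.
Darcy's law: Q = K · A · i = 679.0 × 195.0 × 0.0006044 = 80.03 m³/day.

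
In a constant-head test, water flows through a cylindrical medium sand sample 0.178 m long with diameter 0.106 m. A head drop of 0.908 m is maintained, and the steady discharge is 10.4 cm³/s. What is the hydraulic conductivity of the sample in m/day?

Cross-sectional area A = π·(d/2)² = π × (0.106/2)² = 0.008825 m².
Convert discharge: 10.4 cm³/s = 1.040e-05 m³/s.
Darcy's law rearranged: K = Q·L / (A·Δh) = 1.040e-05 × 0.178 / (0.008825 × 0.908) = 0.0002310 m/s = 19.96 m/day.

20.0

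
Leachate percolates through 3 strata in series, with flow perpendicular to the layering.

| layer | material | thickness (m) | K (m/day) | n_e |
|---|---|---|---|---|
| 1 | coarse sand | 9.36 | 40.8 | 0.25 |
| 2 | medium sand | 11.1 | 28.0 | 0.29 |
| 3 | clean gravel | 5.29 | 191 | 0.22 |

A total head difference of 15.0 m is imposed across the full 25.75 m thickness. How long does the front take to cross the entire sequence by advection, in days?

0.293

With flow normal to the layers, continuity requires the same specific discharge q through every layer.
Σ(b_i/K_i) = 9.36/40.8 + 11.1/28.0 + 5.29/191 = 0.6535 d.
q = Δh / Σ(b_i/K_i) = 15.0 / 0.6535 = 22.95 m/day.
In each layer the seepage velocity is v_i = q/n_i, so the layer transit time is t_i = b_i·n_i / q:
  layer 1 (coarse sand): t_1 = 9.36 × 0.25 / 22.95 = 0.1020 d
  layer 2 (medium sand): t_2 = 11.1 × 0.29 / 22.95 = 0.1402 d
  layer 3 (clean gravel): t_3 = 5.29 × 0.22 / 22.95 = 0.05071 d
Total t = Σ t_i = 0.2929 days.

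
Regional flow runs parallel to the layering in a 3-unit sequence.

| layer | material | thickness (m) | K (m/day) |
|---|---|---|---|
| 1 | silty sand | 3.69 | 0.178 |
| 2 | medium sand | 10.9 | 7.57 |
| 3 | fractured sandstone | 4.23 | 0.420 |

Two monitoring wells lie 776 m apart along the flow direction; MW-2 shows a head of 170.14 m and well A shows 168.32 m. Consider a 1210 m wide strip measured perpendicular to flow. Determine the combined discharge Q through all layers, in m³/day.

241

Flow is parallel to layering, so each bed carries its own Darcy discharge and the transmissivities add.
Σ(K_i·b_i) = 0.178×3.69 + 7.57×10.9 + 0.420×4.23 = 84.95 m²/day.
Hydraulic gradient i = (170.14 − 168.32) / 776 = 1.82 / 776 = 0.002345.
Q = Σ(K_i·b_i) · W · i = 84.95 × 1210 × 0.002345 = 241.1 m³/day.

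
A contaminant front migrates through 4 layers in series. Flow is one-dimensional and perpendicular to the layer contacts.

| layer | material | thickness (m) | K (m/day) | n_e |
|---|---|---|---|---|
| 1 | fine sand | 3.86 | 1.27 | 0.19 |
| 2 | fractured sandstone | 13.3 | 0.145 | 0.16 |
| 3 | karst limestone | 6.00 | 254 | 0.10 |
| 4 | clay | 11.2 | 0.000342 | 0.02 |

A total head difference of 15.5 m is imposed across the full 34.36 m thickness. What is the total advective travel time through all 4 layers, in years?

With flow normal to the layers, continuity requires the same specific discharge q through every layer.
Σ(b_i/K_i) = 3.86/1.27 + 13.3/0.145 + 6.00/254 + 11.2/0.000342 = 32843 d.
q = Δh / Σ(b_i/K_i) = 15.5 / 32843 = 0.0004719 m/day.
In each layer the seepage velocity is v_i = q/n_i, so the layer transit time is t_i = b_i·n_i / q:
  layer 1 (fine sand): t_1 = 3.86 × 0.19 / 0.0004719 = 1554 d
  layer 2 (fractured sandstone): t_2 = 13.3 × 0.16 / 0.0004719 = 4509 d
  layer 3 (karst limestone): t_3 = 6.00 × 0.10 / 0.0004719 = 1271 d
  layer 4 (clay): t_4 = 11.2 × 0.02 / 0.0004719 = 474.6 d
Total t = Σ t_i = 7809 days = 21.38 years.

21.4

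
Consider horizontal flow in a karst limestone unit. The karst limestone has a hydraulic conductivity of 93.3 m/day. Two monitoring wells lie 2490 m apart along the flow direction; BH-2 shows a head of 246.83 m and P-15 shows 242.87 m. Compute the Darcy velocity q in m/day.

0.148

Hydraulic gradient i = (246.83 − 242.87) / 2490 = 3.96 / 2490 = 0.001590.
Specific discharge q = K · i = 93.30 × 0.001590 = 0.1484 m/day.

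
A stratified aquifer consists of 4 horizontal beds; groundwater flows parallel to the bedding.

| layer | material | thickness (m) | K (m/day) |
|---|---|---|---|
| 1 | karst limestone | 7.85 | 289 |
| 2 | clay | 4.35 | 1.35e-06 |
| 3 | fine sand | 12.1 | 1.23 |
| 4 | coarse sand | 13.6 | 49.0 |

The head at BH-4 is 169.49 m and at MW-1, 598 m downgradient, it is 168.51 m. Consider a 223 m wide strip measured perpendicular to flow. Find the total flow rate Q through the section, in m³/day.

1080

Flow is parallel to layering, so each bed carries its own Darcy discharge and the transmissivities add.
Σ(K_i·b_i) = 289×7.85 + 1.35e-06×4.35 + 1.23×12.1 + 49.0×13.6 = 2950 m²/day.
Hydraulic gradient i = (169.49 − 168.51) / 598 = 0.98 / 598 = 0.001639.
Q = Σ(K_i·b_i) · W · i = 2950 × 223 × 0.001639 = 1078 m³/day.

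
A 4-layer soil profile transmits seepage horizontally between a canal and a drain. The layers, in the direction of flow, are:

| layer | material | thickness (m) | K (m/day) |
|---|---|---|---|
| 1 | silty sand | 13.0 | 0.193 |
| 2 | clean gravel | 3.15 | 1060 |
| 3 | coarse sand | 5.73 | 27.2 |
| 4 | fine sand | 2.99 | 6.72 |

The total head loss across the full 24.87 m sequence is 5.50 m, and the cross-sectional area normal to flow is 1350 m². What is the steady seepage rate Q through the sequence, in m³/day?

Flow is perpendicular to layering, so the layers act in series and the equivalent K is the thickness-weighted harmonic mean.
Total thickness L = 13.0 + 3.15 + 5.73 + 2.99 = 24.87 m.
Σ(b_i/K_i) = 13.0/0.193 + 3.15/1060 + 5.73/27.2 + 2.99/6.72 = 68.02 d.
K_eq = L / Σ(b_i/K_i) = 24.87 / 68.02 = 0.3656 m/day.
Q = K_eq · A · (Δh/L) = 0.3656 × 1350 × (5.50/24.87) = 109.2 m³/day.

109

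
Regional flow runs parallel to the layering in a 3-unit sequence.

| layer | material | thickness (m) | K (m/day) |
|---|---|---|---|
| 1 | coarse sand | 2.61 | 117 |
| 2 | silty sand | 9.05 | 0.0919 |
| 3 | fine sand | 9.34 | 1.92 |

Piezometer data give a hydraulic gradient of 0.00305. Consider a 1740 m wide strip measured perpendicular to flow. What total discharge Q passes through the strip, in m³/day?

Flow is parallel to layering, so each bed carries its own Darcy discharge and the transmissivities add.
Σ(K_i·b_i) = 117×2.61 + 0.0919×9.05 + 1.92×9.34 = 324.1 m²/day.
Hydraulic gradient i = 0.00305.
Q = Σ(K_i·b_i) · W · i = 324.1 × 1740 × 0.003050 = 1720 m³/day.

1720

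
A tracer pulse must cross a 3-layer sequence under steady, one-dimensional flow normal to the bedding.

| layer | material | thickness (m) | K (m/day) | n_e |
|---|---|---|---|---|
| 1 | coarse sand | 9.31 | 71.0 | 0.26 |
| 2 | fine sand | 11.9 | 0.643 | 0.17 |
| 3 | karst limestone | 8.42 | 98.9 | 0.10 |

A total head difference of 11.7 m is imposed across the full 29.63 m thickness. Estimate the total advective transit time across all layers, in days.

With flow normal to the layers, continuity requires the same specific discharge q through every layer.
Σ(b_i/K_i) = 9.31/71.0 + 11.9/0.643 + 8.42/98.9 = 18.72 d.
q = Δh / Σ(b_i/K_i) = 11.7 / 18.72 = 0.6249 m/day.
In each layer the seepage velocity is v_i = q/n_i, so the layer transit time is t_i = b_i·n_i / q:
  layer 1 (coarse sand): t_1 = 9.31 × 0.26 / 0.6249 = 3.874 d
  layer 2 (fine sand): t_2 = 11.9 × 0.17 / 0.6249 = 3.237 d
  layer 3 (karst limestone): t_3 = 8.42 × 0.10 / 0.6249 = 1.347 d
Total t = Σ t_i = 8.458 days.

8.46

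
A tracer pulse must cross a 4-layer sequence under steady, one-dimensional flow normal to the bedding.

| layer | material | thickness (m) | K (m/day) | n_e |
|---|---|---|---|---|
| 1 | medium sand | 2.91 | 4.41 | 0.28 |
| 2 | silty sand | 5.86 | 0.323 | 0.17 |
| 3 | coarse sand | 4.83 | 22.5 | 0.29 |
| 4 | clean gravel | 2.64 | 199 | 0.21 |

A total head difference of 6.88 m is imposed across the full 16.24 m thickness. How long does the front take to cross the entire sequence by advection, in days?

10.4

With flow normal to the layers, continuity requires the same specific discharge q through every layer.
Σ(b_i/K_i) = 2.91/4.41 + 5.86/0.323 + 4.83/22.5 + 2.64/199 = 19.03 d.
q = Δh / Σ(b_i/K_i) = 6.88 / 19.03 = 0.3615 m/day.
In each layer the seepage velocity is v_i = q/n_i, so the layer transit time is t_i = b_i·n_i / q:
  layer 1 (medium sand): t_1 = 2.91 × 0.28 / 0.3615 = 2.254 d
  layer 2 (silty sand): t_2 = 5.86 × 0.17 / 0.3615 = 2.756 d
  layer 3 (coarse sand): t_3 = 4.83 × 0.29 / 0.3615 = 3.874 d
  layer 4 (clean gravel): t_4 = 2.64 × 0.21 / 0.3615 = 1.533 d
Total t = Σ t_i = 10.42 days.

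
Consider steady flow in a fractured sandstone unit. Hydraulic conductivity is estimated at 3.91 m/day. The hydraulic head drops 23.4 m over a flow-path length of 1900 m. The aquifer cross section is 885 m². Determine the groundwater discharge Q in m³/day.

42.6

Hydraulic gradient i = Δh / L = 23.4 / 1900 = 0.01232.
Darcy's law: Q = K · A · i = 3.910 × 885.0 × 0.01232 = 42.62 m³/day.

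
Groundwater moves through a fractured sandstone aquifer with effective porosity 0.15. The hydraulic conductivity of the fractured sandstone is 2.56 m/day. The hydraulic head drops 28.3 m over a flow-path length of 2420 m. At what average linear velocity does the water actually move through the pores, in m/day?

0.200

Hydraulic gradient i = Δh / L = 28.3 / 2420 = 0.01169.
Darcy flux q = K · i = 2.560 × 0.01169 = 0.02994 m/day.
Seepage velocity v = q / n_e = 0.02994 / 0.15 = 0.1996 m/day.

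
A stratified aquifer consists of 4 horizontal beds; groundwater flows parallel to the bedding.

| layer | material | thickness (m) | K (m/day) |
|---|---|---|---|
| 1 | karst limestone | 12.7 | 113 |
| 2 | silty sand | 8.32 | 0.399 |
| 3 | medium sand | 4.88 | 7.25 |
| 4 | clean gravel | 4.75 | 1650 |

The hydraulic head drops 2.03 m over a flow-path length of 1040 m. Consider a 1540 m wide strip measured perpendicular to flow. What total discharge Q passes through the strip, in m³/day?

28000

Flow is parallel to layering, so each bed carries its own Darcy discharge and the transmissivities add.
Σ(K_i·b_i) = 113×12.7 + 0.399×8.32 + 7.25×4.88 + 1650×4.75 = 9311 m²/day.
Hydraulic gradient i = Δh / L = 2.03 / 1040 = 0.001952.
Q = Σ(K_i·b_i) · W · i = 9311 × 1540 × 0.001952 = 27989 m³/day.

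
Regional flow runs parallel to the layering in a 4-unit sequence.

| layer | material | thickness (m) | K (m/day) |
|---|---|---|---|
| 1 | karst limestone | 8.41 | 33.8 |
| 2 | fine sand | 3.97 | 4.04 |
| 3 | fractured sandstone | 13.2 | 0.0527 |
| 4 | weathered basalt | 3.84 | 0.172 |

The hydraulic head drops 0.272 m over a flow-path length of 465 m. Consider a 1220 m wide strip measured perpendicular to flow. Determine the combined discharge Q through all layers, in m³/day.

215

Flow is parallel to layering, so each bed carries its own Darcy discharge and the transmissivities add.
Σ(K_i·b_i) = 33.8×8.41 + 4.04×3.97 + 0.0527×13.2 + 0.172×3.84 = 301.7 m²/day.
Hydraulic gradient i = Δh / L = 0.272 / 465 = 0.0005849.
Q = Σ(K_i·b_i) · W · i = 301.7 × 1220 × 0.0005849 = 215.3 m³/day.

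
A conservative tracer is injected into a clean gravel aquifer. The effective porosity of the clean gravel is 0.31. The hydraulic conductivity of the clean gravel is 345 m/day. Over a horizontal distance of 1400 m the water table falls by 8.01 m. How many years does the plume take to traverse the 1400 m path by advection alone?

Hydraulic gradient i = Δh / L = 8.01 / 1400 = 0.005721.
Darcy flux q = K · i = 345.0 × 0.005721 = 1.974 m/day.
Seepage velocity v = q / n_e = 1.974 / 0.31 = 6.367 m/day.
Travel time t = L / v = 1400 / 6.367 = 219.9 days = 0.6020 years.

0.602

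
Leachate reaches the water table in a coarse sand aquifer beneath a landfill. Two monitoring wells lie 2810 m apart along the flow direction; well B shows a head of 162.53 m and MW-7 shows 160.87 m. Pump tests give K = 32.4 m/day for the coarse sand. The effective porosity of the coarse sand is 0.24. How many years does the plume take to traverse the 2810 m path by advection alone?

96.5

Hydraulic gradient i = (162.53 − 160.87) / 2810 = 1.66 / 2810 = 0.0005907.
Darcy flux q = K · i = 32.40 × 0.0005907 = 0.01914 m/day.
Seepage velocity v = q / n_e = 0.01914 / 0.24 = 0.07975 m/day.
Travel time t = L / v = 2810 / 0.07975 = 35235 days = 96.47 years.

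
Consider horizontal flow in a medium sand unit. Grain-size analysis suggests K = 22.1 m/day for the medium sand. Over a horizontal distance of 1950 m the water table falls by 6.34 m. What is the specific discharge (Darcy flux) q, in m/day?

0.0719

Hydraulic gradient i = Δh / L = 6.34 / 1950 = 0.003251.
Specific discharge q = K · i = 22.10 × 0.003251 = 0.07185 m/day.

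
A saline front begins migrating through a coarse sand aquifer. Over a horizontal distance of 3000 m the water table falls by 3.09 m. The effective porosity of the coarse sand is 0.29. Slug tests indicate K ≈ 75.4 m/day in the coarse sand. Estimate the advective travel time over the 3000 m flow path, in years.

30.7

Hydraulic gradient i = Δh / L = 3.09 / 3000 = 0.001030.
Darcy flux q = K · i = 75.40 × 0.001030 = 0.07766 m/day.
Seepage velocity v = q / n_e = 0.07766 / 0.29 = 0.2678 m/day.
Travel time t = L / v = 3000 / 0.2678 = 11202 days = 30.67 years.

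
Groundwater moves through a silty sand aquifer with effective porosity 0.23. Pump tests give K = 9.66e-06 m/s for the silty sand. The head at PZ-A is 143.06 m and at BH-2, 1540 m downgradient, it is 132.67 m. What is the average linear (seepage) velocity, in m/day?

Convert K: 9.66e-06 m/s × 86400 = 0.8346 m/day.
Hydraulic gradient i = (143.06 − 132.67) / 1540 = 10.39 / 1540 = 0.006747.
Darcy flux q = K · i = 0.8346 × 0.006747 = 0.005631 m/day.
Seepage velocity v = q / n_e = 0.005631 / 0.23 = 0.02448 m/day.

0.0245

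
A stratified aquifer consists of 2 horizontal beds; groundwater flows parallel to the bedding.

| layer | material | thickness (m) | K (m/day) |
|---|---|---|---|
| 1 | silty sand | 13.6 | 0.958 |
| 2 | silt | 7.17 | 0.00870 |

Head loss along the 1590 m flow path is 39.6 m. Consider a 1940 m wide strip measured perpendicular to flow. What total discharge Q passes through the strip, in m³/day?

Flow is parallel to layering, so each bed carries its own Darcy discharge and the transmissivities add.
Σ(K_i·b_i) = 0.958×13.6 + 0.00870×7.17 = 13.09 m²/day.
Hydraulic gradient i = Δh / L = 39.6 / 1590 = 0.02491.
Q = Σ(K_i·b_i) · W · i = 13.09 × 1940 × 0.02491 = 632.5 m³/day.

633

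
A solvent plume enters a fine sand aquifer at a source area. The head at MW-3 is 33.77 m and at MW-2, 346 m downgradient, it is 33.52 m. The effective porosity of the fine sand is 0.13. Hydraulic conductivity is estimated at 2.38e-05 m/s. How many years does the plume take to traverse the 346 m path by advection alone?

Convert K: 2.38e-05 m/s × 86400 = 2.056 m/day.
Hydraulic gradient i = (33.77 − 33.52) / 346 = 0.25 / 346 = 0.0007225.
Darcy flux q = K · i = 2.056 × 0.0007225 = 0.001486 m/day.
Seepage velocity v = q / n_e = 0.001486 / 0.13 = 0.01143 m/day.
Travel time t = L / v = 346 / 0.01143 = 30274 days = 82.88 years.

82.9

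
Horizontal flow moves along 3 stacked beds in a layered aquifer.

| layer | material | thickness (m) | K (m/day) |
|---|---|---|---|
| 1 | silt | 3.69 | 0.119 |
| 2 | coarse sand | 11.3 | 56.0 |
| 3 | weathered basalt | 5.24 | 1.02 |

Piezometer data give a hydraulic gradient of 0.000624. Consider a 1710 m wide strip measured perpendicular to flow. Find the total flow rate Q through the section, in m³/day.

681

Flow is parallel to layering, so each bed carries its own Darcy discharge and the transmissivities add.
Σ(K_i·b_i) = 0.119×3.69 + 56.0×11.3 + 1.02×5.24 = 638.6 m²/day.
Hydraulic gradient i = 0.000624.
Q = Σ(K_i·b_i) · W · i = 638.6 × 1710 × 0.0006240 = 681.4 m³/day.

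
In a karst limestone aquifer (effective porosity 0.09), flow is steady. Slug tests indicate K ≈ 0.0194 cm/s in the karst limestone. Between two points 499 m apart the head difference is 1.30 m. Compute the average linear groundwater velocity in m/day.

Convert K: 0.0194 cm/s × 864 = 16.76 m/day.
Hydraulic gradient i = Δh / L = 1.30 / 499 = 0.002605.
Darcy flux q = K · i = 16.76 × 0.002605 = 0.04367 m/day.
Seepage velocity v = q / n_e = 0.04367 / 0.09 = 0.4852 m/day.

0.485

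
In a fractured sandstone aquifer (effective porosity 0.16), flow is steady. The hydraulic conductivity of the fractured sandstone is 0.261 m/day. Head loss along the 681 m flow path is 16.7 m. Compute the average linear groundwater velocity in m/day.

Hydraulic gradient i = Δh / L = 16.7 / 681 = 0.02452.
Darcy flux q = K · i = 0.2610 × 0.02452 = 0.006400 m/day.
Seepage velocity v = q / n_e = 0.006400 / 0.16 = 0.04000 m/day.

0.0400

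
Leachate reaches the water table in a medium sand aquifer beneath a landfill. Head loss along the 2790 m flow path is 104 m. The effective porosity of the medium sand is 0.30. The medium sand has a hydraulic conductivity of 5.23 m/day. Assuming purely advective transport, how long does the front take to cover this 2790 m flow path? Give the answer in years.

Hydraulic gradient i = Δh / L = 104 / 2790 = 0.03728.
Darcy flux q = K · i = 5.230 × 0.03728 = 0.1950 m/day.
Seepage velocity v = q / n_e = 0.1950 / 0.30 = 0.6498 m/day.
Travel time t = L / v = 2790 / 0.6498 = 4293 days = 11.75 years.

11.8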